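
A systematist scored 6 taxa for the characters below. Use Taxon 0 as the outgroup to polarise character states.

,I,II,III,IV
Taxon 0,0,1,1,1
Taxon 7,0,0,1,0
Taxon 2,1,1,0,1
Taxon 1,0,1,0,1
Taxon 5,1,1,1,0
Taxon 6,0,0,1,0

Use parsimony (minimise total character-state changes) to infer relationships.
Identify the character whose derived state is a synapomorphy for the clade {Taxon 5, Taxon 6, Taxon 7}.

Character polarity is set by the outgroup: the derived state is whichever differs from the outgroup's state, so for II, III, IV the derived state is '0', and for the remaining characters it is '1'.
I (state '1') occurs in Taxon 2 and Taxon 5 but conflicts with the nesting implied by the other characters — most parsimoniously interpreted as homoplasy.
Only Taxon 6 and Taxon 7 show the derived state '0' for II, supporting them as a clade.
III (derived state '0') is shared by Taxon 1 and Taxon 2 — a synapomorphy uniting that clade.
IV: derived state '0' in Taxon 5, Taxon 6, and Taxon 7 only — synapomorphy for {Taxon 5, Taxon 6, Taxon 7}.
Most parsimonious ingroup topology: (((Taxon 7,Taxon 6),Taxon 5),(Taxon 2,Taxon 1)).
The clade {Taxon 5, Taxon 6, Taxon 7} is supported by IV: its derived state '0' occurs in exactly those taxa and in no other taxon (including the outgroup).

IV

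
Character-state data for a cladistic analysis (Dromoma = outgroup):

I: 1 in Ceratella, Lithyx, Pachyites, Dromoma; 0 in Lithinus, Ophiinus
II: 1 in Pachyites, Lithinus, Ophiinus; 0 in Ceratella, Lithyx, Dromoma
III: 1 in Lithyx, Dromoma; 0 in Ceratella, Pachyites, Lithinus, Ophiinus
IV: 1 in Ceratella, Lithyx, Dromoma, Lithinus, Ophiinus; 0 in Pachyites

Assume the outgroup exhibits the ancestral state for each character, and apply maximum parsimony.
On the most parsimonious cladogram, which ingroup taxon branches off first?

Lithyx

Character polarity is set by the outgroup: the derived state is whichever differs from the outgroup's state, so for I, III, IV the derived state is '0', and for the remaining characters it is '1'.
I (derived state '0') is shared by Lithinus and Ophiinus — a synapomorphy uniting that clade.
Only Lithinus, Ophiinus, and Pachyites show the derived state '1' for II, supporting them as a clade.
III: derived state '0' in Ceratella, Lithinus, Ophiinus, and Pachyites only — synapomorphy for {Ceratella, Lithinus, Ophiinus, Pachyites}.
IV (derived state '0') is unique to Pachyites (autapomorphy; uninformative for grouping).
Most parsimonious ingroup topology: ((((Ophiinus,Lithinus),Pachyites),Ceratella),Lithyx).
Lithyx is sister to the clade containing all other ingroup taxa, so it is the earliest-diverging (most basal) ingroup lineage.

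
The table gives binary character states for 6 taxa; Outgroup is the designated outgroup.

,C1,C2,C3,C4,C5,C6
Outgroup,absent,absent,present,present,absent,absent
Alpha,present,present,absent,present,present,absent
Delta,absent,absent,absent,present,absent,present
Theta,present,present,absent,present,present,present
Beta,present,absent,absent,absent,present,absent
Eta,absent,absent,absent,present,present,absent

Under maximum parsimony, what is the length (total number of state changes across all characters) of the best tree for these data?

Character polarity is set by the outgroup: the derived state is whichever differs from the outgroup's state, so for C3, C4 the derived state is 'absent', and for the remaining characters it is 'present'.
C1: derived state 'present' in Alpha, Beta, and Theta only — synapomorphy for {Alpha, Beta, Theta}.
Only Alpha and Theta show the derived state 'present' for C2, supporting them as a clade.
C3 (derived state 'absent') is shared by all ingroup taxa — unites the whole ingroup.
C4: derived state 'absent' in Beta only — an autapomorphy, so it tells us nothing about relationships among taxa.
C5 (derived state 'present') is shared by Alpha, Beta, Eta, and Theta — a synapomorphy uniting that clade.
C6 groups Delta and Theta, which is incompatible with the clades supported by the remaining characters; treating it as convergent (homoplasy) costs fewer steps than any alternative tree.
Most parsimonious ingroup topology: ((((Alpha,Theta),Beta),Eta),Delta).
Changes per character on this tree: C1: 1; C2: 1; C3: 1; C4: 1; C5: 1; C6: 2.
Total = 7.

7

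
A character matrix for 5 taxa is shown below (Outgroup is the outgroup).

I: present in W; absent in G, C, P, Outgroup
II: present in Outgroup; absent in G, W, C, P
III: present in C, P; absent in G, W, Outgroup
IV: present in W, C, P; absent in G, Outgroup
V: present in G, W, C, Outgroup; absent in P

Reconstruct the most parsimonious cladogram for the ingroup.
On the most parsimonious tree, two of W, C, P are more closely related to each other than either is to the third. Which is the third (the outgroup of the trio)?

W

Character polarity is set by the outgroup: the derived state is whichever differs from the outgroup's state, so for II, V the derived state is 'absent', and for the remaining characters it is 'present'.
I: derived state 'present' in W only — an autapomorphy, so it tells us nothing about relationships among taxa.
All ingroup taxa share the derived state 'absent' for II; it defines the ingroup but does not resolve relationships within it.
Only C and P show the derived state 'present' for III, supporting them as a clade.
IV (derived state 'present') is shared by C, P, and W — a synapomorphy uniting that clade.
V (derived state 'absent') is unique to P (autapomorphy; uninformative for grouping).
Most parsimonious ingroup topology: (G,(W,(P,C))).
P and C share a more recent common ancestor with each other than either does with W, so W is the least closely related of the three.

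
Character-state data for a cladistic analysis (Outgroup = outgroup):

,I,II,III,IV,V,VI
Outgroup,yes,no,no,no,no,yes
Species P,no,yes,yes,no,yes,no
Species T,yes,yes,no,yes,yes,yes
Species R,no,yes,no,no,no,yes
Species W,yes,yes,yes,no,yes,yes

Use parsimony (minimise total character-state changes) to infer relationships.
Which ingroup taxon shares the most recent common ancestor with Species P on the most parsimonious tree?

Character polarity is set by the outgroup: the derived state is whichever differs from the outgroup's state, so for I, VI the derived state is 'no', and for the remaining characters it is 'yes'.
I (state 'no') occurs in Species P and Species R but conflicts with the nesting implied by the other characters — most parsimoniously interpreted as homoplasy.
II (derived state 'yes') is shared by all ingroup taxa — unites the whole ingroup.
Only Species P and Species W show the derived state 'yes' for III, supporting them as a clade.
IV: derived state 'yes' in Species T only — an autapomorphy, so it tells us nothing about relationships among taxa.
Only Species P, Species T, and Species W show the derived state 'yes' for V, supporting them as a clade.
VI (derived state 'no') is unique to Species P (autapomorphy; uninformative for grouping).
Most parsimonious ingroup topology: (((Species P,Species W),Species T),Species R).
Species P and Species W form a cherry on this tree, so they are sister taxa.

Species W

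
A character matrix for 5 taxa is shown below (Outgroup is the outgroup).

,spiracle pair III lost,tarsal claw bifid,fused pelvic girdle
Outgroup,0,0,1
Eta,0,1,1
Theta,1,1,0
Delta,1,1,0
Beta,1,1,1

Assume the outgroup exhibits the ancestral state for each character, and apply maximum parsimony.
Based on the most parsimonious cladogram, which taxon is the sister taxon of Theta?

Character polarity is set by the outgroup: the derived state is whichever differs from the outgroup's state, so for fused pelvic girdle the derived state is '0', and for the remaining characters it is '1'.
spiracle pair III lost (derived state '1') is shared by Beta, Delta, and Theta — a synapomorphy uniting that clade.
tarsal claw bifid (derived state '1') is shared by all ingroup taxa — unites the whole ingroup.
fused pelvic girdle: derived state '0' in Delta and Theta only — synapomorphy for {Delta, Theta}.
Most parsimonious ingroup topology: (Eta,((Theta,Delta),Beta)).
Theta and Delta form a cherry on this tree, so they are sister taxa.

Delta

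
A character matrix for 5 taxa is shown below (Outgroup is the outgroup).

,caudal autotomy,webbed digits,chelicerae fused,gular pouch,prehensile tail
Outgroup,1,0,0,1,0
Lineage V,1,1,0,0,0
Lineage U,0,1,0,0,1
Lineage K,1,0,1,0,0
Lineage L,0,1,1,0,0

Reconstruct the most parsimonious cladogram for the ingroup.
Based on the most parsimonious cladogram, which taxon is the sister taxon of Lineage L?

Character polarity is set by the outgroup: the derived state is whichever differs from the outgroup's state, so for caudal autotomy, gular pouch the derived state is '0', and for the remaining characters it is '1'.
caudal autotomy (derived state '0') is shared by Lineage L and Lineage U — a synapomorphy uniting that clade.
Only Lineage L, Lineage U, and Lineage V show the derived state '1' for webbed digits, supporting them as a clade.
chelicerae fused (state '1') occurs in Lineage K and Lineage L but conflicts with the nesting implied by the other characters — most parsimoniously interpreted as homoplasy.
All ingroup taxa share the derived state '0' for gular pouch; it defines the ingroup but does not resolve relationships within it.
prehensile tail (derived state '1') is unique to Lineage U (autapomorphy; uninformative for grouping).
Most parsimonious ingroup topology: ((Lineage V,(Lineage U,Lineage L)),Lineage K).
Lineage L and Lineage U form a cherry on this tree, so they are sister taxa.

Lineage U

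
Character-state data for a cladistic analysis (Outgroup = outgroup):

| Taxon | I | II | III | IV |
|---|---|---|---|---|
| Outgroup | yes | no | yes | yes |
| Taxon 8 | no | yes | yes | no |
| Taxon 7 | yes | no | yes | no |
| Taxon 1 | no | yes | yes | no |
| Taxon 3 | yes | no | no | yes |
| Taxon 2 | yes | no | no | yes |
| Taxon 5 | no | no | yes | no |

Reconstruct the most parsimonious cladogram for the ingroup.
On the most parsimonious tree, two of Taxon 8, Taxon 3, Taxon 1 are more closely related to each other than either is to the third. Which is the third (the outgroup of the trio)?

Taxon 3

Character polarity is set by the outgroup: the derived state is whichever differs from the outgroup's state, so for I, III, IV the derived state is 'no', and for the remaining characters it is 'yes'.
I (derived state 'no') is shared by Taxon 1, Taxon 5, and Taxon 8 — a synapomorphy uniting that clade.
II: derived state 'yes' in Taxon 1 and Taxon 8 only — synapomorphy for {Taxon 1, Taxon 8}.
III: derived state 'no' in Taxon 2 and Taxon 3 only — synapomorphy for {Taxon 2, Taxon 3}.
IV: derived state 'no' in Taxon 1, Taxon 5, Taxon 7, and Taxon 8 only — synapomorphy for {Taxon 1, Taxon 5, Taxon 7, Taxon 8}.
Most parsimonious ingroup topology: ((((Taxon 8,Taxon 1),Taxon 5),Taxon 7),(Taxon 3,Taxon 2)).
Taxon 1 and Taxon 8 share a more recent common ancestor with each other than either does with Taxon 3, so Taxon 3 is the least closely related of the three.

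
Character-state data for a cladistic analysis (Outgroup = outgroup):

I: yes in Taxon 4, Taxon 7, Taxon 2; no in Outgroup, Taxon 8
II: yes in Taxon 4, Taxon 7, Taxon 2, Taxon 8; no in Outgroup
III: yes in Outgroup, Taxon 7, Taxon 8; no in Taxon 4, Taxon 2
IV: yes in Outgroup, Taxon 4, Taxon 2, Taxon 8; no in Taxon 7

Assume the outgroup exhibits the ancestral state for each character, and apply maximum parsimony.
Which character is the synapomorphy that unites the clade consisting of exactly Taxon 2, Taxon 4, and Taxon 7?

Character polarity is set by the outgroup: the derived state is whichever differs from the outgroup's state, so for III, IV the derived state is 'no', and for the remaining characters it is 'yes'.
I: derived state 'yes' in Taxon 2, Taxon 4, and Taxon 7 only — synapomorphy for {Taxon 2, Taxon 4, Taxon 7}.
All ingroup taxa share the derived state 'yes' for II; it defines the ingroup but does not resolve relationships within it.
III: derived state 'no' in Taxon 2 and Taxon 4 only — synapomorphy for {Taxon 2, Taxon 4}.
IV: derived state 'no' in Taxon 7 only — an autapomorphy, so it tells us nothing about relationships among taxa.
Most parsimonious ingroup topology: (((Taxon 4,Taxon 2),Taxon 7),Taxon 8).
The clade {Taxon 2, Taxon 4, Taxon 7} is supported by I: its derived state 'yes' occurs in exactly those taxa and in no other taxon (including the outgroup).

I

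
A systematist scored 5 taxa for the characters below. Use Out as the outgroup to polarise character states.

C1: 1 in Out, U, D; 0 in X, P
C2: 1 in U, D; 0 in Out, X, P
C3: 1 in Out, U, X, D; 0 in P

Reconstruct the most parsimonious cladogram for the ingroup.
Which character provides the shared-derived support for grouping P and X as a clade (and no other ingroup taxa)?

C1

Character polarity is set by the outgroup: the derived state is whichever differs from the outgroup's state, so for C1, C3 the derived state is '0', and for the remaining characters it is '1'.
Only P and X show the derived state '0' for C1, supporting them as a clade.
C2: derived state '1' in D and U only — synapomorphy for {D, U}.
C3: derived state '0' in P only — an autapomorphy, so it tells us nothing about relationships among taxa.
Most parsimonious ingroup topology: ((U,D),(X,P)).
The clade {P, X} is supported by C1: its derived state '0' occurs in exactly those taxa and in no other taxon (including the outgroup).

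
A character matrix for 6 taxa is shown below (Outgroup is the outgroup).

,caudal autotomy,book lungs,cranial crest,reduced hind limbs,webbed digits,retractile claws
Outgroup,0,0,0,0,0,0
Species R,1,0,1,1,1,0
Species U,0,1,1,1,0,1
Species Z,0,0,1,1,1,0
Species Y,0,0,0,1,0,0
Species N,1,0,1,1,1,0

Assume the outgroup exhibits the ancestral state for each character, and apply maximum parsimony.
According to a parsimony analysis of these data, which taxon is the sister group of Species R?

Species N

The outgroup has state '0' for every character, so '1' is the derived state throughout.
caudal autotomy (derived state '1') is shared by Species N and Species R — a synapomorphy uniting that clade.
book lungs (derived state '1') is unique to Species U (autapomorphy; uninformative for grouping).
Only Species N, Species R, Species U, and Species Z show the derived state '1' for cranial crest, supporting them as a clade.
reduced hind limbs (derived state '1') is shared by all ingroup taxa — unites the whole ingroup.
webbed digits (derived state '1') is shared by Species N, Species R, and Species Z — a synapomorphy uniting that clade.
retractile claws (derived state '1') is unique to Species U (autapomorphy; uninformative for grouping).
Most parsimonious ingroup topology: ((((Species R,Species N),Species Z),Species U),Species Y).
Species R and Species N form a cherry on this tree, so they are sister taxa.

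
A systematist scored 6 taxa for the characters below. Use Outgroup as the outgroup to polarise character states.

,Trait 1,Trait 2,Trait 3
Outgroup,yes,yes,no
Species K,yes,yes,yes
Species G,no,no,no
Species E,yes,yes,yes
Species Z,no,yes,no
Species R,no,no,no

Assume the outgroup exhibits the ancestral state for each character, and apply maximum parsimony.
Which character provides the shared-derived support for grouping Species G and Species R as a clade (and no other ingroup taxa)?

Trait 2

Character polarity is set by the outgroup: the derived state is whichever differs from the outgroup's state, so for Trait 1, Trait 2 the derived state is 'no', and for the remaining characters it is 'yes'.
Trait 1 (derived state 'no') is shared by Species G, Species R, and Species Z — a synapomorphy uniting that clade.
Only Species G and Species R show the derived state 'no' for Trait 2, supporting them as a clade.
Only Species E and Species K show the derived state 'yes' for Trait 3, supporting them as a clade.
Most parsimonious ingroup topology: ((Species K,Species E),((Species G,Species R),Species Z)).
The clade {Species G, Species R} is supported by Trait 2: its derived state 'no' occurs in exactly those taxa and in no other taxon (including the outgroup).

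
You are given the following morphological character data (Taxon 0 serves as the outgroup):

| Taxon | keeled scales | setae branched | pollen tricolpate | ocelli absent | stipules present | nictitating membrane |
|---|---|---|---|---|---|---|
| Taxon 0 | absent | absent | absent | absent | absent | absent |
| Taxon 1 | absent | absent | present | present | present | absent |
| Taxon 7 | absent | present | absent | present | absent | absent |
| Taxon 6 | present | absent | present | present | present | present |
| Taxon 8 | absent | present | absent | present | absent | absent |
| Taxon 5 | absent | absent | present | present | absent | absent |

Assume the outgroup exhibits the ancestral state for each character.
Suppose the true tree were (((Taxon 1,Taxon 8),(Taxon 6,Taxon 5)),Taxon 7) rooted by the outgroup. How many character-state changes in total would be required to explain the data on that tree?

Map each character onto (((Taxon 1,Taxon 8),(Taxon 6,Taxon 5)),Taxon 7) (rooted by Taxon 0) and count the minimum state changes it requires (Fitch parsimony):
keeled scales: 1; setae branched: 2; pollen tricolpate: 2; ocelli absent: 1; stipules present: 2; nictitating membrane: 1.
Total tree length = 9.

9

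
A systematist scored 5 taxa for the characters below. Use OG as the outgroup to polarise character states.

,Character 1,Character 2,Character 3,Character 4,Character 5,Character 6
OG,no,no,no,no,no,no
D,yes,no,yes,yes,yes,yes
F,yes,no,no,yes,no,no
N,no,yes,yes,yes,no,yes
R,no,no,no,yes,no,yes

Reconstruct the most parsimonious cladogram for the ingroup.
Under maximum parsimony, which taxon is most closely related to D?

The outgroup has state 'no' for every character, so 'yes' is the derived state throughout.
Character 1 groups D and F, which is incompatible with the clades supported by the remaining characters; treating it as convergent (homoplasy) costs fewer steps than any alternative tree.
Character 2 (derived state 'yes') is unique to N (autapomorphy; uninformative for grouping).
Character 3: derived state 'yes' in D and N only — synapomorphy for {D, N}.
All ingroup taxa share the derived state 'yes' for Character 4; it defines the ingroup but does not resolve relationships within it.
Character 5: derived state 'yes' in D only — an autapomorphy, so it tells us nothing about relationships among taxa.
Only D, N, and R show the derived state 'yes' for Character 6, supporting them as a clade.
Most parsimonious ingroup topology: (((D,N),R),F).
D and N form a cherry on this tree, so they are sister taxa.

N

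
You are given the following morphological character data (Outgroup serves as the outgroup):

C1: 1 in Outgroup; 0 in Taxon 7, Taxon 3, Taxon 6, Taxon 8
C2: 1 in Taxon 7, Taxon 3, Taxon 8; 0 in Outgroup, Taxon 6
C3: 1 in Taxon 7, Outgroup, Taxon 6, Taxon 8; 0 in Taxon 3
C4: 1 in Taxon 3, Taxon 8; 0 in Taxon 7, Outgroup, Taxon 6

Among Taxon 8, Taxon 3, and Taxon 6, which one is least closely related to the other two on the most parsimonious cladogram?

Character polarity is set by the outgroup: the derived state is whichever differs from the outgroup's state, so for C1, C3 the derived state is '0', and for the remaining characters it is '1'.
C1 (derived state '0') is shared by all ingroup taxa — unites the whole ingroup.
C2 (derived state '1') is shared by Taxon 3, Taxon 7, and Taxon 8 — a synapomorphy uniting that clade.
C3: derived state '0' in Taxon 3 only — an autapomorphy, so it tells us nothing about relationships among taxa.
C4: derived state '1' in Taxon 3 and Taxon 8 only — synapomorphy for {Taxon 3, Taxon 8}.
Most parsimonious ingroup topology: ((Taxon 7,(Taxon 3,Taxon 8)),Taxon 6).
Taxon 3 and Taxon 8 share a more recent common ancestor with each other than either does with Taxon 6, so Taxon 6 is the least closely related of the three.

Taxon 6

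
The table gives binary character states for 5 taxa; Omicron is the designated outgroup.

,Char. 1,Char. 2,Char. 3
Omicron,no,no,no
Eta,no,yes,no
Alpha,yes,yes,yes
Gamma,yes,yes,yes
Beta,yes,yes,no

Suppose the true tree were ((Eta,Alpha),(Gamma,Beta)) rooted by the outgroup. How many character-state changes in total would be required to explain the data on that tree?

Map each character onto ((Eta,Alpha),(Gamma,Beta)) (rooted by Omicron) and count the minimum state changes it requires (Fitch parsimony):
Char. 1: 2; Char. 2: 1; Char. 3: 2.
Total tree length = 5.

5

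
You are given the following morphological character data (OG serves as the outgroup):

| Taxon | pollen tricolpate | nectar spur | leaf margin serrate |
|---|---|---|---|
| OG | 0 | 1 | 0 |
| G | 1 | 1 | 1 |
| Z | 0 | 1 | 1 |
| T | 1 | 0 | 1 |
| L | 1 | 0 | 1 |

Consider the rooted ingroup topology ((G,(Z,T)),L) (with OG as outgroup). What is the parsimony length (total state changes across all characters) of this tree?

5

Map each character onto ((G,(Z,T)),L) (rooted by OG) and count the minimum state changes it requires (Fitch parsimony):
pollen tricolpate: 2; nectar spur: 2; leaf margin serrate: 1.
Total tree length = 5.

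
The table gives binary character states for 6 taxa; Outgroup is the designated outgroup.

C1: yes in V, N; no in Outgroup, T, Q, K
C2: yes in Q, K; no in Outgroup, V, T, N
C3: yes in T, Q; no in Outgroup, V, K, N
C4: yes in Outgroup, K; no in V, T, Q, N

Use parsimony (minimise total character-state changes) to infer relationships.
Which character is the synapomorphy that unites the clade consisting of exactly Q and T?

C3

Character polarity is set by the outgroup: the derived state is whichever differs from the outgroup's state, so for C4 the derived state is 'no', and for the remaining characters it is 'yes'.
Only N and V show the derived state 'yes' for C1, supporting them as a clade.
C2 groups K and Q, which is incompatible with the clades supported by the remaining characters; treating it as convergent (homoplasy) costs fewer steps than any alternative tree.
C3 (derived state 'yes') is shared by Q and T — a synapomorphy uniting that clade.
C4: derived state 'no' in N, Q, T, and V only — synapomorphy for {N, Q, T, V}.
Most parsimonious ingroup topology: (((V,N),(T,Q)),K).
The clade {Q, T} is supported by C3: its derived state 'yes' occurs in exactly those taxa and in no other taxon (including the outgroup).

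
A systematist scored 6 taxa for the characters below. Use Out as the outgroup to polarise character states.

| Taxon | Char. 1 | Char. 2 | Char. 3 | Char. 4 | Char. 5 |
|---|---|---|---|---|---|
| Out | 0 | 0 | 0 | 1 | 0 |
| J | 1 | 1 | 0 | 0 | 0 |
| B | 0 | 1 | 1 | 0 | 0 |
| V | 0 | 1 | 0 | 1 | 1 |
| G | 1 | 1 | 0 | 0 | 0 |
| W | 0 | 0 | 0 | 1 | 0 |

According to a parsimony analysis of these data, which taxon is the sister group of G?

Character polarity is set by the outgroup: the derived state is whichever differs from the outgroup's state, so for Char. 4 the derived state is '0', and for the remaining characters it is '1'.
Char. 1 (derived state '1') is shared by G and J — a synapomorphy uniting that clade.
Char. 2: derived state '1' in B, G, J, and V only — synapomorphy for {B, G, J, V}.
Char. 3: derived state '1' in B only — an autapomorphy, so it tells us nothing about relationships among taxa.
Only B, G, and J show the derived state '0' for Char. 4, supporting them as a clade.
Char. 5 (derived state '1') is unique to V (autapomorphy; uninformative for grouping).
Most parsimonious ingroup topology: ((((J,G),B),V),W).
G and J form a cherry on this tree, so they are sister taxa.

J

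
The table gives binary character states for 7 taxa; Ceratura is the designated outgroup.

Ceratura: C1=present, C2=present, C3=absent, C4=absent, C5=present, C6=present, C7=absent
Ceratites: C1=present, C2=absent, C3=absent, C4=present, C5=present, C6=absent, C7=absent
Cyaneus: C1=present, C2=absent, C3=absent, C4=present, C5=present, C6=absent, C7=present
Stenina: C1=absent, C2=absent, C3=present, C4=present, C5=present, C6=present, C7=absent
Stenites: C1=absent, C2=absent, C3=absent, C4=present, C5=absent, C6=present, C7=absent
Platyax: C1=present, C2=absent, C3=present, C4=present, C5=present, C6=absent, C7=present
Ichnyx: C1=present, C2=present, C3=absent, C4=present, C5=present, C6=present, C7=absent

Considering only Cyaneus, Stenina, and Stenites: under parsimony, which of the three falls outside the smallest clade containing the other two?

Character polarity is set by the outgroup: the derived state is whichever differs from the outgroup's state, so for C1, C2, C5, C6 the derived state is 'absent', and for the remaining characters it is 'present'.
Only Stenina and Stenites show the derived state 'absent' for C1, supporting them as a clade.
C2: derived state 'absent' in Ceratites, Cyaneus, Platyax, Stenina, and Stenites only — synapomorphy for {Ceratites, Cyaneus, Platyax, Stenina, Stenites}.
C3 groups Platyax and Stenina, which is incompatible with the clades supported by the remaining characters; treating it as convergent (homoplasy) costs fewer steps than any alternative tree.
All ingroup taxa share the derived state 'present' for C4; it defines the ingroup but does not resolve relationships within it.
C5: derived state 'absent' in Stenites only — an autapomorphy, so it tells us nothing about relationships among taxa.
Only Ceratites, Cyaneus, and Platyax show the derived state 'absent' for C6, supporting them as a clade.
Only Cyaneus and Platyax show the derived state 'present' for C7, supporting them as a clade.
Most parsimonious ingroup topology: (((Ceratites,(Cyaneus,Platyax)),(Stenina,Stenites)),Ichnyx).
Stenites and Stenina share a more recent common ancestor with each other than either does with Cyaneus, so Cyaneus is the least closely related of the three.

Cyaneus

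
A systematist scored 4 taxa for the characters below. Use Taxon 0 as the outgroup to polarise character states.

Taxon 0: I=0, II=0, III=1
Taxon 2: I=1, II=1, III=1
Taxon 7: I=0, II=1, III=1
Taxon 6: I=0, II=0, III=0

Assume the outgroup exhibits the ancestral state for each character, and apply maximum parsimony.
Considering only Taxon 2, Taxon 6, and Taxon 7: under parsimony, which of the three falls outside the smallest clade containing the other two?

Character polarity is set by the outgroup: the derived state is whichever differs from the outgroup's state, so for III the derived state is '0', and for the remaining characters it is '1'.
I: derived state '1' in Taxon 2 only — an autapomorphy, so it tells us nothing about relationships among taxa.
Only Taxon 2 and Taxon 7 show the derived state '1' for II, supporting them as a clade.
III (derived state '0') is unique to Taxon 6 (autapomorphy; uninformative for grouping).
Most parsimonious ingroup topology: ((Taxon 2,Taxon 7),Taxon 6).
Taxon 2 and Taxon 7 share a more recent common ancestor with each other than either does with Taxon 6, so Taxon 6 is the least closely related of the three.

Taxon 6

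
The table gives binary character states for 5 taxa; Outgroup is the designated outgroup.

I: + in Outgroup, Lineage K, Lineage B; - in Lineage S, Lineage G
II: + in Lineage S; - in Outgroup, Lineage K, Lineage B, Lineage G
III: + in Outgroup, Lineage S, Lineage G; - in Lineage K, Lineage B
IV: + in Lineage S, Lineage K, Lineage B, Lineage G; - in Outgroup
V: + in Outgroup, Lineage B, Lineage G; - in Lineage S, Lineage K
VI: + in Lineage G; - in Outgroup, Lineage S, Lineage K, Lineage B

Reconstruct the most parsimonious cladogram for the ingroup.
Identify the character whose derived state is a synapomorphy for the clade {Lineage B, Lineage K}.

III

Character polarity is set by the outgroup: the derived state is whichever differs from the outgroup's state, so for I, III, V the derived state is '-', and for the remaining characters it is '+'.
I (derived state '-') is shared by Lineage G and Lineage S — a synapomorphy uniting that clade.
II: derived state '+' in Lineage S only — an autapomorphy, so it tells us nothing about relationships among taxa.
Only Lineage B and Lineage K show the derived state '-' for III, supporting them as a clade.
All ingroup taxa share the derived state '+' for IV; it defines the ingroup but does not resolve relationships within it.
V groups Lineage K and Lineage S, which is incompatible with the clades supported by the remaining characters; treating it as convergent (homoplasy) costs fewer steps than any alternative tree.
VI: derived state '+' in Lineage G only — an autapomorphy, so it tells us nothing about relationships among taxa.
Most parsimonious ingroup topology: ((Lineage S,Lineage G),(Lineage K,Lineage B)).
The clade {Lineage B, Lineage K} is supported by III: its derived state '-' occurs in exactly those taxa and in no other taxon (including the outgroup).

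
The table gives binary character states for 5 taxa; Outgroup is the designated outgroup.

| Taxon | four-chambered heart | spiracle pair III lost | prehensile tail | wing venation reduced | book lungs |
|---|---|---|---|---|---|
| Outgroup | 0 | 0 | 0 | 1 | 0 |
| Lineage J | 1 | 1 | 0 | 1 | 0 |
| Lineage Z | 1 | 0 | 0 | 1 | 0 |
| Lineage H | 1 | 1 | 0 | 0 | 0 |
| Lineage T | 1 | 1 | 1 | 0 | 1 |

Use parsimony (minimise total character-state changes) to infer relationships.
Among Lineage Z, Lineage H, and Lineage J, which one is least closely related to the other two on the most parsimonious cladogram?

Lineage Z

Character polarity is set by the outgroup: the derived state is whichever differs from the outgroup's state, so for wing venation reduced the derived state is '0', and for the remaining characters it is '1'.
All ingroup taxa share the derived state '1' for four-chambered heart; it defines the ingroup but does not resolve relationships within it.
spiracle pair III lost: derived state '1' in Lineage H, Lineage J, and Lineage T only — synapomorphy for {Lineage H, Lineage J, Lineage T}.
prehensile tail (derived state '1') is unique to Lineage T (autapomorphy; uninformative for grouping).
wing venation reduced (derived state '0') is shared by Lineage H and Lineage T — a synapomorphy uniting that clade.
book lungs (derived state '1') is unique to Lineage T (autapomorphy; uninformative for grouping).
Most parsimonious ingroup topology: ((Lineage J,(Lineage H,Lineage T)),Lineage Z).
Lineage J and Lineage H share a more recent common ancestor with each other than either does with Lineage Z, so Lineage Z is the least closely related of the three.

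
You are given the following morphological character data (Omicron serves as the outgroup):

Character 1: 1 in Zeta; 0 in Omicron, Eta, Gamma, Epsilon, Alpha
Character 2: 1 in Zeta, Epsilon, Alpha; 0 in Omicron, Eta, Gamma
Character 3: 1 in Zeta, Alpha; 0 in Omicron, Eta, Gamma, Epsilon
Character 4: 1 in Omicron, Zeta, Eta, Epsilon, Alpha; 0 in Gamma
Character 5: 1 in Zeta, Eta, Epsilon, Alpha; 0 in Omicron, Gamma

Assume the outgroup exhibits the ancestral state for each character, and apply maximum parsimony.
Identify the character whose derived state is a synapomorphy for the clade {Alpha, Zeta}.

Character 3

Character polarity is set by the outgroup: the derived state is whichever differs from the outgroup's state, so for Character 4 the derived state is '0', and for the remaining characters it is '1'.
Character 1 (derived state '1') is unique to Zeta (autapomorphy; uninformative for grouping).
Character 2: derived state '1' in Alpha, Epsilon, and Zeta only — synapomorphy for {Alpha, Epsilon, Zeta}.
Character 3: derived state '1' in Alpha and Zeta only — synapomorphy for {Alpha, Zeta}.
Character 4: derived state '0' in Gamma only — an autapomorphy, so it tells us nothing about relationships among taxa.
Character 5 (derived state '1') is shared by Alpha, Epsilon, Eta, and Zeta — a synapomorphy uniting that clade.
Most parsimonious ingroup topology: ((((Zeta,Alpha),Epsilon),Eta),Gamma).
The clade {Alpha, Zeta} is supported by Character 3: its derived state '1' occurs in exactly those taxa and in no other taxon (including the outgroup).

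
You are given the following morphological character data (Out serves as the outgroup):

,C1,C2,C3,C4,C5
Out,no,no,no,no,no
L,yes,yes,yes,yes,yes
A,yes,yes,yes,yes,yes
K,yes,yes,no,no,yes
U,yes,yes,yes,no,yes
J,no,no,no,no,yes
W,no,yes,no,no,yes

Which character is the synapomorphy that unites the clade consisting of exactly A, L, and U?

The outgroup has state 'no' for every character, so 'yes' is the derived state throughout.
C1: derived state 'yes' in A, K, L, and U only — synapomorphy for {A, K, L, U}.
C2 (derived state 'yes') is shared by A, K, L, U, and W — a synapomorphy uniting that clade.
C3: derived state 'yes' in A, L, and U only — synapomorphy for {A, L, U}.
Only A and L show the derived state 'yes' for C4, supporting them as a clade.
All ingroup taxa share the derived state 'yes' for C5; it defines the ingroup but does not resolve relationships within it.
Most parsimonious ingroup topology: (((((L,A),U),K),W),J).
The clade {A, L, U} is supported by C3: its derived state 'yes' occurs in exactly those taxa and in no other taxon (including the outgroup).

C3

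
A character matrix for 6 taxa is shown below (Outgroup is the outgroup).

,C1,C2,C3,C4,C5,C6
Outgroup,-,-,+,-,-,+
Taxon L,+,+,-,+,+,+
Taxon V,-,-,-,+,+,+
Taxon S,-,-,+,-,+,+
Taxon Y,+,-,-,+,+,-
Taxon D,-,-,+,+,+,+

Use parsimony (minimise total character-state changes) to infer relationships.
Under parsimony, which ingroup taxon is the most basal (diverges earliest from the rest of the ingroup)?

Character polarity is set by the outgroup: the derived state is whichever differs from the outgroup's state, so for C3, C6 the derived state is '-', and for the remaining characters it is '+'.
C1 (derived state '+') is shared by Taxon L and Taxon Y — a synapomorphy uniting that clade.
C2 (derived state '+') is unique to Taxon L (autapomorphy; uninformative for grouping).
Only Taxon L, Taxon V, and Taxon Y show the derived state '-' for C3, supporting them as a clade.
C4: derived state '+' in Taxon D, Taxon L, Taxon V, and Taxon Y only — synapomorphy for {Taxon D, Taxon L, Taxon V, Taxon Y}.
C5 (derived state '+') is shared by all ingroup taxa — unites the whole ingroup.
C6 (derived state '-') is unique to Taxon Y (autapomorphy; uninformative for grouping).
Most parsimonious ingroup topology: ((((Taxon L,Taxon Y),Taxon V),Taxon D),Taxon S).
Taxon S is sister to the clade containing all other ingroup taxa, so it is the earliest-diverging (most basal) ingroup lineage.

Taxon S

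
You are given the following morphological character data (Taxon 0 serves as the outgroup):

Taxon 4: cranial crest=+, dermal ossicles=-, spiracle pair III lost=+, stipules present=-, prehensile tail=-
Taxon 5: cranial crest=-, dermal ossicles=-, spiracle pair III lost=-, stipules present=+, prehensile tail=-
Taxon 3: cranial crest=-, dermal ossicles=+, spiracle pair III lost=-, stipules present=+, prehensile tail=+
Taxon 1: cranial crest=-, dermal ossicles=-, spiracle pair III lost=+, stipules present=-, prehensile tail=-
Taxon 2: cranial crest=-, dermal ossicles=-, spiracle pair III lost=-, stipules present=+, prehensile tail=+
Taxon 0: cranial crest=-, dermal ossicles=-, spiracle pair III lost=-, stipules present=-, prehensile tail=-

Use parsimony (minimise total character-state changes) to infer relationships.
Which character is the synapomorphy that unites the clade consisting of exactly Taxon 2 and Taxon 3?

The outgroup has state '-' for every character, so '+' is the derived state throughout.
cranial crest: derived state '+' in Taxon 4 only — an autapomorphy, so it tells us nothing about relationships among taxa.
dermal ossicles (derived state '+') is unique to Taxon 3 (autapomorphy; uninformative for grouping).
spiracle pair III lost: derived state '+' in Taxon 1 and Taxon 4 only — synapomorphy for {Taxon 1, Taxon 4}.
stipules present (derived state '+') is shared by Taxon 2, Taxon 3, and Taxon 5 — a synapomorphy uniting that clade.
prehensile tail (derived state '+') is shared by Taxon 2 and Taxon 3 — a synapomorphy uniting that clade.
Most parsimonious ingroup topology: ((Taxon 1,Taxon 4),((Taxon 2,Taxon 3),Taxon 5)).
The clade {Taxon 2, Taxon 3} is supported by prehensile tail: its derived state '+' occurs in exactly those taxa and in no other taxon (including the outgroup).

prehensile tail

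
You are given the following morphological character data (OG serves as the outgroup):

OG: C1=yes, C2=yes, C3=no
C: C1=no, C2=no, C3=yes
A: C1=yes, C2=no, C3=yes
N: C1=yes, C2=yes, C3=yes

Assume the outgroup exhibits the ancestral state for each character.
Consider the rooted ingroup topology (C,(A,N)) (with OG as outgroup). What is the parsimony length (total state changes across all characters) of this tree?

4

Map each character onto (C,(A,N)) (rooted by OG) and count the minimum state changes it requires (Fitch parsimony):
C1: 1; C2: 2; C3: 1.
Total tree length = 4.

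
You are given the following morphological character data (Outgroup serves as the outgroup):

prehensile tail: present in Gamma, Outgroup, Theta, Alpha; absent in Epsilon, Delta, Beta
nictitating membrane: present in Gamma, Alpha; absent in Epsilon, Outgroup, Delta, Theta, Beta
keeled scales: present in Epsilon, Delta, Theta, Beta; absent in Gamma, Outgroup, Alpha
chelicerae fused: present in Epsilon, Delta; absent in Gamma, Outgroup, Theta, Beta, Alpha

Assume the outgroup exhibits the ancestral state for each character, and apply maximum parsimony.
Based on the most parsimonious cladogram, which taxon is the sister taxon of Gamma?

Character polarity is set by the outgroup: the derived state is whichever differs from the outgroup's state, so for prehensile tail the derived state is 'absent', and for the remaining characters it is 'present'.
prehensile tail: derived state 'absent' in Beta, Delta, and Epsilon only — synapomorphy for {Beta, Delta, Epsilon}.
Only Alpha and Gamma show the derived state 'present' for nictitating membrane, supporting them as a clade.
keeled scales (derived state 'present') is shared by Beta, Delta, Epsilon, and Theta — a synapomorphy uniting that clade.
Only Delta and Epsilon show the derived state 'present' for chelicerae fused, supporting them as a clade.
Most parsimonious ingroup topology: ((((Delta,Epsilon),Beta),Theta),(Gamma,Alpha)).
Gamma and Alpha form a cherry on this tree, so they are sister taxa.

Alpha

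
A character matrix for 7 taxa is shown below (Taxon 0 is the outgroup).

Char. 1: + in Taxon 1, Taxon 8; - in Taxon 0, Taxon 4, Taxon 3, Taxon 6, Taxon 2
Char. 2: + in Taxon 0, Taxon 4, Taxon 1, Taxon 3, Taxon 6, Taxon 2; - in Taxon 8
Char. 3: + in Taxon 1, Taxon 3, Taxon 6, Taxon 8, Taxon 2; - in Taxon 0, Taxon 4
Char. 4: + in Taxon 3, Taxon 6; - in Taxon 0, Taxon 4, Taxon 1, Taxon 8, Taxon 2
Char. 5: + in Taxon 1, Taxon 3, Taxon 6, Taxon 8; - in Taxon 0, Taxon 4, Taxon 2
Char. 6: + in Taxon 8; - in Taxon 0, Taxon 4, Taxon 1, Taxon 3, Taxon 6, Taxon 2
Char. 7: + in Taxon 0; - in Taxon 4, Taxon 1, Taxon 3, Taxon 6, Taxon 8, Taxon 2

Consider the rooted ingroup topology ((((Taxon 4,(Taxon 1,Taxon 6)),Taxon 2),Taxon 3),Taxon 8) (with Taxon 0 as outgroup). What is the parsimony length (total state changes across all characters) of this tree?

12

Map each character onto ((((Taxon 4,(Taxon 1,Taxon 6)),Taxon 2),Taxon 3),Taxon 8) (rooted by Taxon 0) and count the minimum state changes it requires (Fitch parsimony):
Char. 1: 2; Char. 2: 1; Char. 3: 2; Char. 4: 2; Char. 5: 3; Char. 6: 1; Char. 7: 1.
Total tree length = 12.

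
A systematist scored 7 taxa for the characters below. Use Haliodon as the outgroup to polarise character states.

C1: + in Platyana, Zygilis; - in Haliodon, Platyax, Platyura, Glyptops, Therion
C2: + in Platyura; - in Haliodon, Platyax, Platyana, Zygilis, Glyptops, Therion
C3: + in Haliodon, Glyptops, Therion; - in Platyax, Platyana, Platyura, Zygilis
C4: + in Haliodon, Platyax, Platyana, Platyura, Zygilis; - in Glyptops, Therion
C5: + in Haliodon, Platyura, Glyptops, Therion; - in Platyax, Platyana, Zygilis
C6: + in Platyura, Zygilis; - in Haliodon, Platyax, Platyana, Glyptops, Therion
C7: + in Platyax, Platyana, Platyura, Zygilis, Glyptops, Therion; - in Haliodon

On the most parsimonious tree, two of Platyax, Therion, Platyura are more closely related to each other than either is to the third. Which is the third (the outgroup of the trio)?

Character polarity is set by the outgroup: the derived state is whichever differs from the outgroup's state, so for C3, C4, C5 the derived state is '-', and for the remaining characters it is '+'.
C1: derived state '+' in Platyana and Zygilis only — synapomorphy for {Platyana, Zygilis}.
C2: derived state '+' in Platyura only — an autapomorphy, so it tells us nothing about relationships among taxa.
C3: derived state '-' in Platyana, Platyax, Platyura, and Zygilis only — synapomorphy for {Platyana, Platyax, Platyura, Zygilis}.
Only Glyptops and Therion show the derived state '-' for C4, supporting them as a clade.
Only Platyana, Platyax, and Zygilis show the derived state '-' for C5, supporting them as a clade.
C6 groups Platyura and Zygilis, which is incompatible with the clades supported by the remaining characters; treating it as convergent (homoplasy) costs fewer steps than any alternative tree.
C7 (derived state '+') is shared by all ingroup taxa — unites the whole ingroup.
Most parsimonious ingroup topology: (((Platyax,(Platyana,Zygilis)),Platyura),(Glyptops,Therion)).
Platyura and Platyax share a more recent common ancestor with each other than either does with Therion, so Therion is the least closely related of the three.

Therion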